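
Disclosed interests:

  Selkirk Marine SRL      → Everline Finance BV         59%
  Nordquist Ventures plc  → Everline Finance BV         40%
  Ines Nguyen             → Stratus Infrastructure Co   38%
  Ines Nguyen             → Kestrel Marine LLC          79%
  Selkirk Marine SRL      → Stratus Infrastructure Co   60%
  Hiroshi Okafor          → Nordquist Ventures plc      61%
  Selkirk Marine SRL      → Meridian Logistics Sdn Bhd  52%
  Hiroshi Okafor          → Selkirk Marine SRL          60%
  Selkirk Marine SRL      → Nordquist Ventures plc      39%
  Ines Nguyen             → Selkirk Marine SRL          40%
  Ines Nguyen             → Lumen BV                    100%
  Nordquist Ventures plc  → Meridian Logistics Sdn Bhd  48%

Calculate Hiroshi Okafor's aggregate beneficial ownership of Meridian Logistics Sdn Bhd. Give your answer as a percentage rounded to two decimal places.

71.71%

Hiroshi reaches Meridian along 3 paths.
Via Selkirk: 60% × 52% = 31.2%.
Via Nordquist: 61% × 48% = 29.28%.
Via Selkirk → Nordquist: 60% × 39% × 48% = 11.232%.
Total: 31.2% + 29.28% + 11.232% = 71.712%.
Rounded: 71.71%.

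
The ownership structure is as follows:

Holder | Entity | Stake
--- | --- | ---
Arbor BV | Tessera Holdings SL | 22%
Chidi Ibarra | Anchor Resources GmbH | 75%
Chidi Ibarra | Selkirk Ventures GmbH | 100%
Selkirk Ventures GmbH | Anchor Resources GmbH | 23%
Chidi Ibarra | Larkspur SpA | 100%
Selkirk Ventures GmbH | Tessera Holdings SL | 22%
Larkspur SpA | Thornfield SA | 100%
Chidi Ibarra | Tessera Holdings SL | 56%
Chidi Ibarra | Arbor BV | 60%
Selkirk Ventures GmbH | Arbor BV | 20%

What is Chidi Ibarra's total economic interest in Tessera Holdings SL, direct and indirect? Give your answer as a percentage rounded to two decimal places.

95.60%

Chidi reaches Tessera along 4 paths.
Via Selkirk: 100% × 22% = 22%.
Via Selkirk → Arbor: 100% × 20% × 22% = 4.4%.
Via Arbor: 60% × 22% = 13.2%.
Direct stake: 56% = 56%.
Total: 22% + 4.4% + 13.2% + 56% = 95.6%.
Rounded: 95.60%.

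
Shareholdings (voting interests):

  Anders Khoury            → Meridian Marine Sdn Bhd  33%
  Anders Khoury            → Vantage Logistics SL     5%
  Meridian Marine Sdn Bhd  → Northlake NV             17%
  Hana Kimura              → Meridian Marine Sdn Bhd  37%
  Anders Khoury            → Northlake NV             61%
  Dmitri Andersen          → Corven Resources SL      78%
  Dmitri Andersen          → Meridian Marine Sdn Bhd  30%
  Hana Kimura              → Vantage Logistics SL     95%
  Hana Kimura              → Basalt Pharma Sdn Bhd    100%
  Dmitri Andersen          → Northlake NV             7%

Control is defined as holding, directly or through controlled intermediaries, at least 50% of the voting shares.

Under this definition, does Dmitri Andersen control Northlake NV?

No

Dmitri holds 78% of Corven, so Dmitri controls Corven.
In Northlake, Dmitri's side holds only 7%, not ≥ 50%.
So Dmitri does not control Northlake.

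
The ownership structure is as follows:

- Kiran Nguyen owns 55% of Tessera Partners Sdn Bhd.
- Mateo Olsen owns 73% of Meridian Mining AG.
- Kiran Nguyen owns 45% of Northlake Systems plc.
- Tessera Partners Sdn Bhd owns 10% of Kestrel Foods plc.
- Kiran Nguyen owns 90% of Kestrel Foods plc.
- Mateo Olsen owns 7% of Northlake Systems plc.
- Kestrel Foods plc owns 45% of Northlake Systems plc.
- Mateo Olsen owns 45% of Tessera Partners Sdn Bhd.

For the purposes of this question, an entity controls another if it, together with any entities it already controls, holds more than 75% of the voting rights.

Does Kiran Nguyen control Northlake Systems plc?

Yes

Kiran holds 90% of Kestrel, so Kiran controls Kestrel.
Kiran and Kestrel together hold 45% + 45% = 90% of Northlake, so Kiran controls Northlake.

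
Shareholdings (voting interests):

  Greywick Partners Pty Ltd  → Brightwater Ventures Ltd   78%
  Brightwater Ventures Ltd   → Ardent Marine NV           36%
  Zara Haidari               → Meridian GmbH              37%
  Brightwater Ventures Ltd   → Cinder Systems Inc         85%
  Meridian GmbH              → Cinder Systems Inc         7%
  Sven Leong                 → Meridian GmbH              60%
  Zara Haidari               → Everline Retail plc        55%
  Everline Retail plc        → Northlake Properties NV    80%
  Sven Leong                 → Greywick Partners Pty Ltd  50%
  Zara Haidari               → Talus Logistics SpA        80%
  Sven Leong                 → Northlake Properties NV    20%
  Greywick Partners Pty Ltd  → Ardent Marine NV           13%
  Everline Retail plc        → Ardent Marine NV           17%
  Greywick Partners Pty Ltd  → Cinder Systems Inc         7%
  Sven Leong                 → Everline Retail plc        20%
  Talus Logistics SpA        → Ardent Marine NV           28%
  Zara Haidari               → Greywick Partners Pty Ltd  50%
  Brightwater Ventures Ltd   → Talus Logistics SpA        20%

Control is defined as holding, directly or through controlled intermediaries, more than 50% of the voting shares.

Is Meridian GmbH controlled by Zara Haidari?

No

Zara holds 55% of Everline, so Zara controls Everline.
Zara holds 80% of Talus, so Zara controls Talus.
Everline holds 80% of Northlake, so Zara controls Northlake.
In Meridian, Zara's side holds only 37%, not > 50%.
So Zara does not control Meridian.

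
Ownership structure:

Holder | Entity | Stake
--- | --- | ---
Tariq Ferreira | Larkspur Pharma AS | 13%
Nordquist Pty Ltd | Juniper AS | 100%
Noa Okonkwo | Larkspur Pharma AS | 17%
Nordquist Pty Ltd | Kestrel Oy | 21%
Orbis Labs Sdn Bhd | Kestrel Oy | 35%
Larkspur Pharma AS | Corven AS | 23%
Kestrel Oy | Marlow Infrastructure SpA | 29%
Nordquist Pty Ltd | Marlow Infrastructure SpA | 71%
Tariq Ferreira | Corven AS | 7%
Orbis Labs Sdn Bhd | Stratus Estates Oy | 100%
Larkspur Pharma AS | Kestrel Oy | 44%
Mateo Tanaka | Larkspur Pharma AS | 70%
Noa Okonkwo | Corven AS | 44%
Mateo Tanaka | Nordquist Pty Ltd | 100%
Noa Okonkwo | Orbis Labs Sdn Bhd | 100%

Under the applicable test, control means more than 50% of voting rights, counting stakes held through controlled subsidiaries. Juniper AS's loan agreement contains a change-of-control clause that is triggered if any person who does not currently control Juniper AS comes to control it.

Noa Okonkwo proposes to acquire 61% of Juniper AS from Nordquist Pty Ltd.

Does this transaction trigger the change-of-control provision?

Yes

The purchase adds only to Noa's holdings (Nordquist's stake shrinks), so Noa is the only person who could newly come to control Juniper.
Noa holds 100% of Orbis, so Noa controls Orbis.
Orbis holds 100% of Stratus, so Noa controls Stratus.
Neither Noa nor any entity Noa controls holds any voting interest in Juniper.
So before the transaction, Noa does not control Juniper.
After the purchase, Noa holds 61% of Juniper directly, and Nordquist's stake falls to 39%.
Noa holds 61% of Juniper, so Noa controls Juniper.
Noa did not control Juniper before and does after, so the clause is triggered.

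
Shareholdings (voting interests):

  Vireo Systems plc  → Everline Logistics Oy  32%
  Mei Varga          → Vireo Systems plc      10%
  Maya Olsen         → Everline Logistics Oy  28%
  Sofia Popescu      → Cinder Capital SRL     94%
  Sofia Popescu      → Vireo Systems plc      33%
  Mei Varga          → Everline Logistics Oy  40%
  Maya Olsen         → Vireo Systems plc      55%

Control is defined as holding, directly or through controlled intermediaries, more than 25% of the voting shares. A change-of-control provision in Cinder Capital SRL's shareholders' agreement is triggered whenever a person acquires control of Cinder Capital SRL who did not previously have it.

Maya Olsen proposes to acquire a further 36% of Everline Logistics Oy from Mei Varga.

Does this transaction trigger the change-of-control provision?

The purchase adds only to Maya's holdings (Mei's stake shrinks), so Maya is the only person who could newly come to control Cinder.
Maya holds 55% of Vireo, so Maya controls Vireo.
Maya and Vireo together hold 28% + 32% = 60% of Everline, so Maya controls Everline.
Neither Maya nor any entity Maya controls holds any voting interest in Cinder.
So before the transaction, Maya does not control Cinder.
After the purchase, Maya's direct stake in Everline rises to 28% + 36% = 64%, and Mei's stake falls to 4%.
Maya and Vireo together hold 64% + 32% = 96% of Everline, so Maya controls Everline.
After the transaction, neither Maya nor any entity Maya controls holds a voting interest in Cinder, so Maya still does not control it.
No new person acquires control, so the clause is not triggered.

No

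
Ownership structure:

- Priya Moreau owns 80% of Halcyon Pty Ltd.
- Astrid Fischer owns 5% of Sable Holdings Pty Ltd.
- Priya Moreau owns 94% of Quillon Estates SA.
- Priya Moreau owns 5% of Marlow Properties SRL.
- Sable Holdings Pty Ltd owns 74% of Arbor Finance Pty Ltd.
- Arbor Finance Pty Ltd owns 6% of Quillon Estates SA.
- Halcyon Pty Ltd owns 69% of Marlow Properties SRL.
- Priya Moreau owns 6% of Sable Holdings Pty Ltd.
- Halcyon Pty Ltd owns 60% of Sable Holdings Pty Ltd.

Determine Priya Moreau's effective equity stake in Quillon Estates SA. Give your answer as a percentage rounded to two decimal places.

Priya reaches Quillon along 3 paths.
Direct stake: 94% = 94%.
Via Halcyon → Sable → Arbor: 80% × 60% × 74% × 6% = 2.1312%.
Via Sable → Arbor: 6% × 74% × 6% = 0.2664%.
Total: 94% + 2.1312% + 0.2664% = 96.3976%.
Rounded: 96.40%.

96.40%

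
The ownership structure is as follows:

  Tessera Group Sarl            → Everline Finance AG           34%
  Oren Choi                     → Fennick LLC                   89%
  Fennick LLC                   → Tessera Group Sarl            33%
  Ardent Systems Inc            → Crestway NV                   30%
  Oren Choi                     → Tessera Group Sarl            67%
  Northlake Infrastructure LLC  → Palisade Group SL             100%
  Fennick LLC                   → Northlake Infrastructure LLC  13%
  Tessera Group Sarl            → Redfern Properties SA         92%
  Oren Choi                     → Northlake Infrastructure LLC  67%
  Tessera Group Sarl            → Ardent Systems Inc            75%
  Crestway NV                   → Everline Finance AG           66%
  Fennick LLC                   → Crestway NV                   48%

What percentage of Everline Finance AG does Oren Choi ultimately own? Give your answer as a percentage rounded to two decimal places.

75.27%

Oren reaches Everline along 5 paths.
Via Fennick → Crestway: 89% × 48% × 66% = 28.1952%.
Via Fennick → Tessera → Ardent → Crestway: 89% × 33% × 75% × 30% × 66% = 4.361445%.
Via Tessera → Ardent → Crestway: 67% × 75% × 30% × 66% = 9.9495%.
Via Fennick → Tessera: 89% × 33% × 34% = 9.9858%.
Via Tessera: 67% × 34% = 22.78%.
Total: 28.1952% + 4.361445% + 9.9495% + 9.9858% + 22.78% = 75.271945%.
Rounded: 75.27%.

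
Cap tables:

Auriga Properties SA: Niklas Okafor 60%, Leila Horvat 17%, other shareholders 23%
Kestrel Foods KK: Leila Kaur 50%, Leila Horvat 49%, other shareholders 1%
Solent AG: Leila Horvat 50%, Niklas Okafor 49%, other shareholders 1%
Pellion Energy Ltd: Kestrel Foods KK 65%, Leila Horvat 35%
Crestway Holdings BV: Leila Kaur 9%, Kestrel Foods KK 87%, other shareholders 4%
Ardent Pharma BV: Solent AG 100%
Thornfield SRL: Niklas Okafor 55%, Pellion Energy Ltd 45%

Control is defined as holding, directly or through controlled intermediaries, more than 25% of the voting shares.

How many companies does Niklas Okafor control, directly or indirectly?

4

Niklas holds 60% of Auriga, so Niklas controls Auriga.
Niklas holds 49% of Solent, so Niklas controls Solent.
Solent holds 100% of Ardent, so Niklas controls Ardent.
Niklas holds 55% of Thornfield, so Niklas controls Thornfield.
No other company's threshold is met.
Niklas controls 4 companies.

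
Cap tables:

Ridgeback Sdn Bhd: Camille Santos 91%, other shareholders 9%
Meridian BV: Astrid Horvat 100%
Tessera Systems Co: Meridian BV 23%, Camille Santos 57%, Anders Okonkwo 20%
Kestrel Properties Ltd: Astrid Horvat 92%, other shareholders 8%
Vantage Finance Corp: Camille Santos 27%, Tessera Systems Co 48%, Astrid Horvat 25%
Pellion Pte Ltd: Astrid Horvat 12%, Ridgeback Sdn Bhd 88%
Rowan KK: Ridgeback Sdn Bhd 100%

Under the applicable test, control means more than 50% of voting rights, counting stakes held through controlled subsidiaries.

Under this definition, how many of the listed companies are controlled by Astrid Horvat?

Astrid holds 100% of Meridian, so Astrid controls Meridian.
Astrid holds 92% of Kestrel, so Astrid controls Kestrel.
No other company's threshold is met.
Astrid controls 2 companies.

2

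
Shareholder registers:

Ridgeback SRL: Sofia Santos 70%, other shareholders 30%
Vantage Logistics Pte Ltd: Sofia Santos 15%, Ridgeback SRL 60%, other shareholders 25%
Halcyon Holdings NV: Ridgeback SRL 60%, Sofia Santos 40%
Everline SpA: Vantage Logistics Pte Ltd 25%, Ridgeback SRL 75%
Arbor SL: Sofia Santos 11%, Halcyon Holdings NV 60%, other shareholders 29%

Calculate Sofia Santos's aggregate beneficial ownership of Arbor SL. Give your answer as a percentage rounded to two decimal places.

Sofia reaches Arbor along 3 paths.
Direct stake: 11% = 11%.
Via Ridgeback → Halcyon: 70% × 60% × 60% = 25.2%.
Via Halcyon: 40% × 60% = 24%.
Total: 11% + 25.2% + 24% = 60.2%.
Rounded: 60.20%.

60.20%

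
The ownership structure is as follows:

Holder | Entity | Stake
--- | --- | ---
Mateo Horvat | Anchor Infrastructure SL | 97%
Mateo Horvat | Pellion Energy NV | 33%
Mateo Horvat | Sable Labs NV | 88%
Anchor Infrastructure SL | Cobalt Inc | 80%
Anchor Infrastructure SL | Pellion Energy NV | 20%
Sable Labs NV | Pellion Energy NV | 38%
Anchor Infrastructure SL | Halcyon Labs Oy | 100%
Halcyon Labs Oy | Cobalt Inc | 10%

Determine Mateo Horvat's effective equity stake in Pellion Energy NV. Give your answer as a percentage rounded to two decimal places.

Mateo reaches Pellion along 3 paths.
Via Sable: 88% × 38% = 33.44%.
Via Anchor: 97% × 20% = 19.4%.
Direct stake: 33% = 33%.
Total: 33.44% + 19.4% + 33% = 85.84%.

85.84%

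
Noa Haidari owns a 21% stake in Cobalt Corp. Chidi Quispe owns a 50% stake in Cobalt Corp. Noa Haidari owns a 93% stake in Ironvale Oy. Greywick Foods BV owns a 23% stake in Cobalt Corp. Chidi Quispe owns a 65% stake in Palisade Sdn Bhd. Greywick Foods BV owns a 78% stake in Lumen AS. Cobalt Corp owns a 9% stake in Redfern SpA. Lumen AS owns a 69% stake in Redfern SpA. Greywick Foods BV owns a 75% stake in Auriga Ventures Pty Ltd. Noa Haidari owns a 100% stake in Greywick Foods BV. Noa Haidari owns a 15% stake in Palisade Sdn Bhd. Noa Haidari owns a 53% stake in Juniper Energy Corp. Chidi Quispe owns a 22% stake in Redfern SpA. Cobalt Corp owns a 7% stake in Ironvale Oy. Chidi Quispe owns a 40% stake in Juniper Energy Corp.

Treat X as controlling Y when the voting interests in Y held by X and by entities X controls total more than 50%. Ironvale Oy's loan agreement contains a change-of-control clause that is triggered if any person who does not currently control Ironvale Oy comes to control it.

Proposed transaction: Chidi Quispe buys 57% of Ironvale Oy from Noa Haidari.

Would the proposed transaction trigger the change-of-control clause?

Yes

The purchase adds only to Chidi's holdings (Noa's stake shrinks), so Chidi is the only person who could newly come to control Ironvale.
Chidi holds 65% of Palisade, so Chidi controls Palisade.
Neither Chidi nor any entity Chidi controls holds any voting interest in Ironvale.
So before the transaction, Chidi does not control Ironvale.
After the purchase, Chidi holds 57% of Ironvale directly, and Noa's stake falls to 36%.
Chidi holds 57% of Ironvale, so Chidi controls Ironvale.
Chidi did not control Ironvale before and does after, so the clause is triggered.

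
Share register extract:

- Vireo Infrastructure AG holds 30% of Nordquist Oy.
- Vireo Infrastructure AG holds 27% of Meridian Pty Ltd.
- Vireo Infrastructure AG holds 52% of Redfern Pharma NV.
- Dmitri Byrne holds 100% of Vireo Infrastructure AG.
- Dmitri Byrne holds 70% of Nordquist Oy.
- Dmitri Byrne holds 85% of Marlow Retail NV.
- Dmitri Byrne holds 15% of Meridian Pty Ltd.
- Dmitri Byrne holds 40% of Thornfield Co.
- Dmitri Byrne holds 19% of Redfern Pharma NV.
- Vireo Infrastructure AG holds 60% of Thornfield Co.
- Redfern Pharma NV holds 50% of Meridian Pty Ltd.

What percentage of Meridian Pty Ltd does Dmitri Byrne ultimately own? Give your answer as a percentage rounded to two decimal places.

Dmitri reaches Meridian along 4 paths.
Direct stake: 15% = 15%.
Via Vireo: 100% × 27% = 27%.
Via Redfern: 19% × 50% = 9.5%.
Via Vireo → Redfern: 100% × 52% × 50% = 26%.
Total: 15% + 27% + 9.5% + 26% = 77.5%.
Rounded: 77.50%.

77.50%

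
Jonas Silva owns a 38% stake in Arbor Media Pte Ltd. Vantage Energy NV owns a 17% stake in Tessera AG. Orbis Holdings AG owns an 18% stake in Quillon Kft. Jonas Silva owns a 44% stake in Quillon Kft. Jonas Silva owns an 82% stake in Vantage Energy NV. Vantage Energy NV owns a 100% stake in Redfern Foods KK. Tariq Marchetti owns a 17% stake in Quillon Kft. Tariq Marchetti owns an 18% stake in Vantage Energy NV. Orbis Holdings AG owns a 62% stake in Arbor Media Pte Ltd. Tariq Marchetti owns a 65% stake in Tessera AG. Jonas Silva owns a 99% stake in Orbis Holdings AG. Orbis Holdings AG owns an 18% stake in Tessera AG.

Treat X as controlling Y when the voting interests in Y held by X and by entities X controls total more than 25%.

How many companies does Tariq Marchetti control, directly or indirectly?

Tariq holds 65% of Tessera, so Tariq controls Tessera.
No other company's threshold is met.
Tariq controls 1 company.

1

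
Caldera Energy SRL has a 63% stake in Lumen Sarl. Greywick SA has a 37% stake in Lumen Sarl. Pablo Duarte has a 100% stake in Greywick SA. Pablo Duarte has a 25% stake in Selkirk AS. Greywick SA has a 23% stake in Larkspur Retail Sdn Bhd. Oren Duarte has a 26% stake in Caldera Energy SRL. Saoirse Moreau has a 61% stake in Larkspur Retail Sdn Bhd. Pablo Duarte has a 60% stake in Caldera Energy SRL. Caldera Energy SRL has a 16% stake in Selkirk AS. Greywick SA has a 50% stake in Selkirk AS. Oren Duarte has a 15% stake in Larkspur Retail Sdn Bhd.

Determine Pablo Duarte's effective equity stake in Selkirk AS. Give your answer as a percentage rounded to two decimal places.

84.60%

Pablo reaches Selkirk along 3 paths.
Via Greywick: 100% × 50% = 50%.
Direct stake: 25% = 25%.
Via Caldera: 60% × 16% = 9.6%.
Total: 50% + 25% + 9.6% = 84.6%.
Rounded: 84.60%.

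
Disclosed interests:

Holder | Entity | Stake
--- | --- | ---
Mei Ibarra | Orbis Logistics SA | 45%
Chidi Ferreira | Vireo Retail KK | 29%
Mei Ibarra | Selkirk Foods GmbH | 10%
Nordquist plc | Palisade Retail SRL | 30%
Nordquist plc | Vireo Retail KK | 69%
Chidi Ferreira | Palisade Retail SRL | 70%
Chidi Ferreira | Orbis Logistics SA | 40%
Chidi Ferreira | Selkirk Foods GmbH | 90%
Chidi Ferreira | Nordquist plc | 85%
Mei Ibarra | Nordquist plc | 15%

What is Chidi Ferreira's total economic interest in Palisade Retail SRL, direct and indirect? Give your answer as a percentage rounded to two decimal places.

95.50%

Chidi reaches Palisade along 2 paths.
Direct stake: 70% = 70%.
Via Nordquist: 85% × 30% = 25.5%.
Total: 70% + 25.5% = 95.5%.
Rounded: 95.50%.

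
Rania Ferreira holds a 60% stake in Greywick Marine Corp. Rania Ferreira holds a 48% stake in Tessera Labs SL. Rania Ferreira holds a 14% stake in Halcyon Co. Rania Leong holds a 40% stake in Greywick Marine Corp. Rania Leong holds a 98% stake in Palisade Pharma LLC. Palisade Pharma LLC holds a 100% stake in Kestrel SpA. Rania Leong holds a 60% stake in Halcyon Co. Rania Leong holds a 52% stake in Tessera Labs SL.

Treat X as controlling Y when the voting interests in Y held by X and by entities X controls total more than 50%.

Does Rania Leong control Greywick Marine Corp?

Rania Leong holds 98% of Palisade, so Rania Leong controls Palisade.
Rania Leong holds 60% of Halcyon, so Rania Leong controls Halcyon.
Rania Leong holds 52% of Tessera, so Rania Leong controls Tessera.
Palisade holds 100% of Kestrel, so Rania Leong controls Kestrel.
In Greywick, Rania Leong's side holds only 40%, not > 50%.
So Rania Leong does not control Greywick.

No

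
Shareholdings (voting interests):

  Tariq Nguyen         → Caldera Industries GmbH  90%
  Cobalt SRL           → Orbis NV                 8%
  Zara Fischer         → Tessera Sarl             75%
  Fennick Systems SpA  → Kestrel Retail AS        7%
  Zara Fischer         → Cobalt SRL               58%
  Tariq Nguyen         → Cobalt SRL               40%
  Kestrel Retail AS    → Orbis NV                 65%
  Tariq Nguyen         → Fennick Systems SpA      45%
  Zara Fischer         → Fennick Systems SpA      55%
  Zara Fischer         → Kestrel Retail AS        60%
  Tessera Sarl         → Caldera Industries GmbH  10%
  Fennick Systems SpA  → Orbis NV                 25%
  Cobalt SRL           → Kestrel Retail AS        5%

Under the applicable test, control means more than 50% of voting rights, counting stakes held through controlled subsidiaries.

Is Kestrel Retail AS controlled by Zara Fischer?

Yes

Zara holds 58% of Cobalt, so Zara controls Cobalt.
Zara holds 55% of Fennick, so Zara controls Fennick.
Cobalt and Fennick and Zara together hold 5% + 7% + 60% = 72% of Kestrel, so Zara controls Kestrel.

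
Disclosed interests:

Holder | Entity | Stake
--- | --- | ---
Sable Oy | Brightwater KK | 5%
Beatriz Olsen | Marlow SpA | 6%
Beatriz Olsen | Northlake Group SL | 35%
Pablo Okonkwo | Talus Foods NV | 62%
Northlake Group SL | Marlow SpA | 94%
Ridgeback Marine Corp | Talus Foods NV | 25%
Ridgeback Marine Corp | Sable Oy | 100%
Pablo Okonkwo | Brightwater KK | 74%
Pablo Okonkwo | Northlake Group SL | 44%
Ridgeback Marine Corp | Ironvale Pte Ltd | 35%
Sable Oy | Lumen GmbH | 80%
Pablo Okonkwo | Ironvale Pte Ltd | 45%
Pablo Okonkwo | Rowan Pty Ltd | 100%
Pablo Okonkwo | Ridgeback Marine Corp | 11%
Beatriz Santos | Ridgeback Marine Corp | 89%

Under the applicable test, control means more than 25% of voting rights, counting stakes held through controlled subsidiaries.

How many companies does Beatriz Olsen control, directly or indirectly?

Beatriz Olsen holds 35% of Northlake, so Beatriz Olsen controls Northlake.
Northlake and Beatriz Olsen together hold 94% + 6% = 100% of Marlow, so Beatriz Olsen controls Marlow.
No other company's threshold is met.
Beatriz Olsen controls 2 companies.

2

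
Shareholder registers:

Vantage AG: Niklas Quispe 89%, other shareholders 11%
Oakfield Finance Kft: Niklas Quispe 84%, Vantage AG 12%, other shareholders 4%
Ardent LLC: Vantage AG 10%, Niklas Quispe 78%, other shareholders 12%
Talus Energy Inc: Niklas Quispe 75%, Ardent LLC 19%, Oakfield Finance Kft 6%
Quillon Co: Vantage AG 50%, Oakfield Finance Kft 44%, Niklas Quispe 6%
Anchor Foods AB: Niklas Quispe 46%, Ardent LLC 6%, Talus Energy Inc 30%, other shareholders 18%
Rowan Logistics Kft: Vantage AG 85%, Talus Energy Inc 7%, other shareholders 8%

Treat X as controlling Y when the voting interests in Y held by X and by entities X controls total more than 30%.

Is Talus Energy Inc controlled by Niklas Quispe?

Yes

Niklas holds 89% of Vantage, so Niklas controls Vantage.
Vantage and Niklas together hold 10% + 78% = 88% of Ardent, so Niklas controls Ardent.
Niklas and Vantage together hold 84% + 12% = 96% of Oakfield, so Niklas controls Oakfield.
Niklas and Ardent and Oakfield together hold 75% + 19% + 6% = 100% of Talus, so Niklas controls Talus.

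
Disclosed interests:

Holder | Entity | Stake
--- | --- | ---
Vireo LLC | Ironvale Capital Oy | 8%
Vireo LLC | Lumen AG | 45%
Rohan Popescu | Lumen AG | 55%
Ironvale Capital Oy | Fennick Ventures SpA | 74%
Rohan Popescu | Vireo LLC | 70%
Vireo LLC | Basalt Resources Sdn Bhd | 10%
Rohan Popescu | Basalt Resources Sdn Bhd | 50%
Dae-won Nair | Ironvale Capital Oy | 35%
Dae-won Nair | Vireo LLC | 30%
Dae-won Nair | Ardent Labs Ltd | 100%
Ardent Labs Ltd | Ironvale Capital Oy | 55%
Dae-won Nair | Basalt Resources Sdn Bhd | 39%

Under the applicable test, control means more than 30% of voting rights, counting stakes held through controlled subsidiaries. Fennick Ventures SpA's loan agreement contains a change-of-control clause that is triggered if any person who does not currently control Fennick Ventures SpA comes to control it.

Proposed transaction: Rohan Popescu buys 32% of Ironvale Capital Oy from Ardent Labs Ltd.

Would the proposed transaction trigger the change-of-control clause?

Yes

The purchase adds only to Rohan's holdings (Ardent's stake shrinks), so Rohan is the only person who could newly come to control Fennick.
Rohan holds 70% of Vireo, so Rohan controls Vireo.
Vireo and Rohan together hold 10% + 50% = 60% of Basalt, so Rohan controls Basalt.
Rohan and Vireo together hold 55% + 45% = 100% of Lumen, so Rohan controls Lumen.
Neither Rohan nor any entity Rohan controls holds any voting interest in Fennick.
So before the transaction, Rohan does not control Fennick.
After the purchase, Rohan holds 32% of Ironvale directly, and Ardent's stake falls to 23%.
Vireo and Rohan together hold 8% + 32% = 40% of Ironvale, so Rohan controls Ironvale.
Ironvale holds 74% of Fennick, so Rohan controls Fennick.
Rohan did not control Fennick before and does after, so the clause is triggered.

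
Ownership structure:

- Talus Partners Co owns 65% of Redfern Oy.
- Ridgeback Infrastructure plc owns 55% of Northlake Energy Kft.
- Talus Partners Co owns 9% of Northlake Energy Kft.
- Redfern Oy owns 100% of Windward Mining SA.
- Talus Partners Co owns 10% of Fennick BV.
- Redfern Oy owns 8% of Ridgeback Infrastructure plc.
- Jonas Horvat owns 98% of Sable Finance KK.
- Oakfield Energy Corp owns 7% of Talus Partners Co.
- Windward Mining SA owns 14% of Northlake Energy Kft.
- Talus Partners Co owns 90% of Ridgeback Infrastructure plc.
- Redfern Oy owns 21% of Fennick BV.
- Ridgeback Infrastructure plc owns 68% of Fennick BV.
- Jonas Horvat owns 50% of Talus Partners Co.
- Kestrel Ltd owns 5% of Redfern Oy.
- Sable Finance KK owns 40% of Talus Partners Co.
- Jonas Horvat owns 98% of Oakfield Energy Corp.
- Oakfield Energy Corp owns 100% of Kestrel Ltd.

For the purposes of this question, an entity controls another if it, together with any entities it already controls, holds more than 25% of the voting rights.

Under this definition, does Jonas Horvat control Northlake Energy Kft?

Jonas holds 98% of Oakfield, so Jonas controls Oakfield.
Jonas holds 98% of Sable, so Jonas controls Sable.
Sable and Jonas and Oakfield together hold 40% + 50% + 7% = 97% of Talus, so Jonas controls Talus.
Oakfield holds 100% of Kestrel, so Jonas controls Kestrel.
Kestrel and Talus together hold 5% + 65% = 70% of Redfern, so Jonas controls Redfern.
Talus and Redfern together hold 90% + 8% = 98% of Ridgeback, so Jonas controls Ridgeback.
Redfern holds 100% of Windward, so Jonas controls Windward.
Ridgeback and Windward and Talus together hold 55% + 14% + 9% = 78% of Northlake, so Jonas controls Northlake.

Yes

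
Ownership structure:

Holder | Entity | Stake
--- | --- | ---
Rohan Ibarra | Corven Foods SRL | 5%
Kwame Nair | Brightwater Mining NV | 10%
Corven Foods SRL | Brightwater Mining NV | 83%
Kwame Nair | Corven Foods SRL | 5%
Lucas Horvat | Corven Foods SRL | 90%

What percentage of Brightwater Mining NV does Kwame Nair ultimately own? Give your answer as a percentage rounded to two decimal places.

Kwame reaches Brightwater along 2 paths.
Via Corven: 5% × 83% = 4.15%.
Direct stake: 10% = 10%.
Total: 4.15% + 10% = 14.15%.

14.15%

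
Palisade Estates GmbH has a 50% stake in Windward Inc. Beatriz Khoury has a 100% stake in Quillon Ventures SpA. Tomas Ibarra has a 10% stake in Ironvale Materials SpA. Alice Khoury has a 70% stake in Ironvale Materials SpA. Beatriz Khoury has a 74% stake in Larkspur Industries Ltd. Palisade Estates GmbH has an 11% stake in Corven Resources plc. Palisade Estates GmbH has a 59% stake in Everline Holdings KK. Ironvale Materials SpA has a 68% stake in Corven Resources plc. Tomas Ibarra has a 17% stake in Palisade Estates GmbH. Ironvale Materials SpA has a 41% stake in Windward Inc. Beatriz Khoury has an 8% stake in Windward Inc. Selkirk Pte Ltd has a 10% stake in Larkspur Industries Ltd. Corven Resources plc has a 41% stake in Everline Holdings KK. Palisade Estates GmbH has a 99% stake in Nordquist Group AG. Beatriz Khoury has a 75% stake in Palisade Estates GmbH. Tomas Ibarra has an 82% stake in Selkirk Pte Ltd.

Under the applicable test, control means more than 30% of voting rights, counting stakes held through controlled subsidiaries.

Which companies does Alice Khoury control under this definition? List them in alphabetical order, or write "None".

Corven Resources plc, Everline Holdings KK, Ironvale Materials SpA, Windward Inc

Alice holds 70% of Ironvale, so Alice controls Ironvale.
Ironvale holds 68% of Corven, so Alice controls Corven.
Ironvale holds 41% of Windward, so Alice controls Windward.
Corven holds 41% of Everline, so Alice controls Everline.
No other company's threshold is met.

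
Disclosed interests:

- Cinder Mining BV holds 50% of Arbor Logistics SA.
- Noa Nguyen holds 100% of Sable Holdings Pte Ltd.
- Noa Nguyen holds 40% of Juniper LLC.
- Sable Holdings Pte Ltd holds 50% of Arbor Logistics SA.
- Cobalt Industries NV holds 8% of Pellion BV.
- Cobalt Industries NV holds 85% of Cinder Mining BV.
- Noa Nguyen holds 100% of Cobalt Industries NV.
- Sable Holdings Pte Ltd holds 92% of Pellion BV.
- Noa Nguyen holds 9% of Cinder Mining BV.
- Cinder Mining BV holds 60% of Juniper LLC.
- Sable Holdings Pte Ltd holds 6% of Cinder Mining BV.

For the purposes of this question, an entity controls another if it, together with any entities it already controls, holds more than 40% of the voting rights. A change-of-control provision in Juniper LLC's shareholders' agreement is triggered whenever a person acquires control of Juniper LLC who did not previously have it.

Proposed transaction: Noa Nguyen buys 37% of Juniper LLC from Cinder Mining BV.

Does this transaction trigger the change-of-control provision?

No

The purchase adds only to Noa's holdings (Cinder's stake shrinks), so Noa is the only person who could newly come to control Juniper.
Noa holds 100% of Sable, so Noa controls Sable.
Noa holds 100% of Cobalt, so Noa controls Cobalt.
Cobalt and Sable and Noa together hold 85% + 6% + 9% = 100% of Cinder, so Noa controls Cinder.
Noa and Cinder together hold 40% + 60% = 100% of Juniper, so Noa controls Juniper.
So Noa already controls Juniper before the transaction.
After the purchase, Noa's direct stake in Juniper rises to 40% + 37% = 77%, and Cinder's stake falls to 23%.
Noa controlled Juniper already, so this is not a new person acquiring control; every other person's position is unchanged or reduced.
No new person acquires control, so the clause is not triggered.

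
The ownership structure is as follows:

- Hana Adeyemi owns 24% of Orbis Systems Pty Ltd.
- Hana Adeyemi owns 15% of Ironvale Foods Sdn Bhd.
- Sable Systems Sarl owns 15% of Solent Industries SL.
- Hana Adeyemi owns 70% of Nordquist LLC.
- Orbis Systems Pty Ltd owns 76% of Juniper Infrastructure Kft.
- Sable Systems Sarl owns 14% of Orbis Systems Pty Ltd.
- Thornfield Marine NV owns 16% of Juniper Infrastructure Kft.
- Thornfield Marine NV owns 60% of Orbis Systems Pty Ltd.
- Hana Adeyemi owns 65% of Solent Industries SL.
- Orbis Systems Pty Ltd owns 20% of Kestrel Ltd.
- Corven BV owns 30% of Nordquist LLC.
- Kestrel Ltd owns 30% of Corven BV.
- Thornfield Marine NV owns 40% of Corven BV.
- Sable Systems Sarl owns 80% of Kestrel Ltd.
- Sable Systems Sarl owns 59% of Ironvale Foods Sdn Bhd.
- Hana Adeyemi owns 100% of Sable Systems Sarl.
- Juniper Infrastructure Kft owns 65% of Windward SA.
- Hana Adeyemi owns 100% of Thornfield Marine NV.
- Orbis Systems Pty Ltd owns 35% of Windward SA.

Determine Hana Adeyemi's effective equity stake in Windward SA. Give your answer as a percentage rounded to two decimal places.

93.11%

Hana reaches Windward along 7 paths.
Via Thornfield → Juniper: 100% × 16% × 65% = 10.4%.
Via Thornfield → Orbis → Juniper: 100% × 60% × 76% × 65% = 29.64%.
Via Orbis → Juniper: 24% × 76% × 65% = 11.856%.
Via Sable → Orbis → Juniper: 100% × 14% × 76% × 65% = 6.916%.
Via Thornfield → Orbis: 100% × 60% × 35% = 21%.
Via Orbis: 24% × 35% = 8.4%.
Via Sable → Orbis: 100% × 14% × 35% = 4.9%.
Total: 10.4% + 29.64% + 11.856% + 6.916% + 21% + 8.4% + 4.9% = 93.112%.
Rounded: 93.11%.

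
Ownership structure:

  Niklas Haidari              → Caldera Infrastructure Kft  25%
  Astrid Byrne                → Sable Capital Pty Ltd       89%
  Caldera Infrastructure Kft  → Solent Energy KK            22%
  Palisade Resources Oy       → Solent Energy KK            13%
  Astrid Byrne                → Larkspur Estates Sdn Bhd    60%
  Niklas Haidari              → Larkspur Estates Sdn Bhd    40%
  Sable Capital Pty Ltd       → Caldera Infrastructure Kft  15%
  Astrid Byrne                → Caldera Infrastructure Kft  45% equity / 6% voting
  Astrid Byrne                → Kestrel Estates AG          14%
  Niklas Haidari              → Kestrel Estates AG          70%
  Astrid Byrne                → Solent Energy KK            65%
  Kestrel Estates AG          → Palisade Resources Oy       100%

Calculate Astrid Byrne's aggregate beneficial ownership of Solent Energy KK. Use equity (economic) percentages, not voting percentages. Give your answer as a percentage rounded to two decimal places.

Astrid reaches Solent along 4 paths.
Direct stake: 65% = 65%.
Via Sable → Caldera: 89% × 15% × 22% = 2.937%.
Via Caldera: 45% × 22% = 9.9%.
Via Kestrel → Palisade: 14% × 100% × 13% = 1.82%.
Total: 65% + 2.937% + 9.9% + 1.82% = 79.657%.
Rounded: 79.66%.

79.66%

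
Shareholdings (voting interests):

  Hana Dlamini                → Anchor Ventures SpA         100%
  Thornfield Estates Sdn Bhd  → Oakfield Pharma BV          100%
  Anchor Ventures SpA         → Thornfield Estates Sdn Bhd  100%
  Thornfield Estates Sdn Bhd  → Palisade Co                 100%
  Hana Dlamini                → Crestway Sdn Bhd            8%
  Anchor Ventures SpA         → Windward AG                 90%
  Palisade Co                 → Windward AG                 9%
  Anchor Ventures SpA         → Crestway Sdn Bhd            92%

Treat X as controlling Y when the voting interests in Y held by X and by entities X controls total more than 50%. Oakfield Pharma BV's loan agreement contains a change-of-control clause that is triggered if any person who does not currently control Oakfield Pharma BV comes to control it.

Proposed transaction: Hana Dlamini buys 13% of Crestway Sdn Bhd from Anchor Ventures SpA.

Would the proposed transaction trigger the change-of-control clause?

The purchase adds only to Hana's holdings (Anchor's stake shrinks), so Hana is the only person who could newly come to control Oakfield.
Hana holds 100% of Anchor, so Hana controls Anchor.
Anchor holds 100% of Thornfield, so Hana controls Thornfield.
Thornfield holds 100% of Oakfield, so Hana controls Oakfield.
So Hana already controls Oakfield before the transaction.
After the purchase, Hana's direct stake in Crestway rises to 8% + 13% = 21%, and Anchor's stake falls to 79%.
Hana controlled Oakfield already, so this is not a new person acquiring control; every other person's position is unchanged or reduced.
No new person acquires control, so the clause is not triggered.

No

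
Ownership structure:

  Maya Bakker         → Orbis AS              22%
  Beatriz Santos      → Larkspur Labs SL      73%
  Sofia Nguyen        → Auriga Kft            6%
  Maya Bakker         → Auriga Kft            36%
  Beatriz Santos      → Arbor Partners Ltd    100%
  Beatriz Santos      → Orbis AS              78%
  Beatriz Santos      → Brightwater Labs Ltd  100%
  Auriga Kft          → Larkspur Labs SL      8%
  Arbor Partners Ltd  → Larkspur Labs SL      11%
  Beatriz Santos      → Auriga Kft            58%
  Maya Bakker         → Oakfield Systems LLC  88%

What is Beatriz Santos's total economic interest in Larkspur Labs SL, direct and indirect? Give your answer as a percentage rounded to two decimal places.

Beatriz reaches Larkspur along 3 paths.
Direct stake: 73% = 73%.
Via Auriga: 58% × 8% = 4.64%.
Via Arbor: 100% × 11% = 11%.
Total: 73% + 4.64% + 11% = 88.64%.

88.64%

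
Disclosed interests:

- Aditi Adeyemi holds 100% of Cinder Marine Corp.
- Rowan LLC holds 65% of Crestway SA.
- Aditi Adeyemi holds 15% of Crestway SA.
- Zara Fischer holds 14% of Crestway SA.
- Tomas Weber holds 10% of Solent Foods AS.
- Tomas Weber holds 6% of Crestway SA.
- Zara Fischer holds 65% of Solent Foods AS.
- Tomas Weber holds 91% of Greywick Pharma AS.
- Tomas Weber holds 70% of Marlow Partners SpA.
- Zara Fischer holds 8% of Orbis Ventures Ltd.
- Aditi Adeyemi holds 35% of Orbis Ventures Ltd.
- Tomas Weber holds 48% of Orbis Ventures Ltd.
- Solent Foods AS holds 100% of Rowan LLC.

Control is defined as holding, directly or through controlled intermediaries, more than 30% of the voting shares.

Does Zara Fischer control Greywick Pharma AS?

No

Zara holds 65% of Solent, so Zara controls Solent.
Solent holds 100% of Rowan, so Zara controls Rowan.
Zara and Rowan together hold 14% + 65% = 79% of Crestway, so Zara controls Crestway.
Neither Zara nor any entity Zara controls holds any voting interest in Greywick.
So Zara does not control Greywick.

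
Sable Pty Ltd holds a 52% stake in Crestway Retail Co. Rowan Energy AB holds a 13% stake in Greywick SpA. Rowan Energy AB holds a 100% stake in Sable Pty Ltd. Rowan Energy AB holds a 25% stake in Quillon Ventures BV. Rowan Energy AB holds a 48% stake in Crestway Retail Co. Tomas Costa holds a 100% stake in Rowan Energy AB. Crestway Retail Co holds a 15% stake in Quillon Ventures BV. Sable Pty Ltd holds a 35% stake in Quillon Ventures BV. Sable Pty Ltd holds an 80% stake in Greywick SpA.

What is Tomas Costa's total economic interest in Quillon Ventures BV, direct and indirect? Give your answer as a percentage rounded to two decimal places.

Tomas reaches Quillon along 4 paths.
Via Rowan → Sable: 100% × 100% × 35% = 35%.
Via Rowan: 100% × 25% = 25%.
Via Rowan → Crestway: 100% × 48% × 15% = 7.2%.
Via Rowan → Sable → Crestway: 100% × 100% × 52% × 15% = 7.8%.
Total: 35% + 25% + 7.2% + 7.8% = 75%.
Rounded: 75.00%.

75.00%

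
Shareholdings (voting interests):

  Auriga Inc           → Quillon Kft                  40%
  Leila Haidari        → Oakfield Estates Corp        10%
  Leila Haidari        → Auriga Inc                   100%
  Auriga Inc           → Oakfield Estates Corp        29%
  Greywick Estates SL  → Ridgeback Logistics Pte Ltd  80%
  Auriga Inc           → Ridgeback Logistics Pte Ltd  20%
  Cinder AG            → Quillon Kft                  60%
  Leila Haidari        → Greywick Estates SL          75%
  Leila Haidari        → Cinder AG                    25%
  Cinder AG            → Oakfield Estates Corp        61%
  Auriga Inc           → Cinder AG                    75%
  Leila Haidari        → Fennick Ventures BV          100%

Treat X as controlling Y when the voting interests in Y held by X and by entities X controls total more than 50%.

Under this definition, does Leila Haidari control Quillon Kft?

Leila holds 100% of Auriga, so Leila controls Auriga.
Leila and Auriga together hold 25% + 75% = 100% of Cinder, so Leila controls Cinder.
Cinder and Auriga together hold 60% + 40% = 100% of Quillon, so Leila controls Quillon.

Yes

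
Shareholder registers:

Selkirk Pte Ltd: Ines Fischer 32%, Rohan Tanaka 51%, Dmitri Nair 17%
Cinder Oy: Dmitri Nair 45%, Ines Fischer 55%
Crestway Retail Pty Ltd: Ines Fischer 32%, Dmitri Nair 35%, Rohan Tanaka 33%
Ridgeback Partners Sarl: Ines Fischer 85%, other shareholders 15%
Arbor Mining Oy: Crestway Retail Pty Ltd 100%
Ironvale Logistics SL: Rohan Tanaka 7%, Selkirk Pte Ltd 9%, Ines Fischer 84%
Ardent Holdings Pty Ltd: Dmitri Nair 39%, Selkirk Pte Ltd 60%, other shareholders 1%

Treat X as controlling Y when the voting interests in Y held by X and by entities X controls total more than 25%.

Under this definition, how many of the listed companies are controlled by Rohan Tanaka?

Rohan holds 51% of Selkirk, so Rohan controls Selkirk.
Rohan holds 33% of Crestway, so Rohan controls Crestway.
Crestway holds 100% of Arbor, so Rohan controls Arbor.
Selkirk holds 60% of Ardent, so Rohan controls Ardent.
No other company's threshold is met.
Rohan controls 4 companies.

4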